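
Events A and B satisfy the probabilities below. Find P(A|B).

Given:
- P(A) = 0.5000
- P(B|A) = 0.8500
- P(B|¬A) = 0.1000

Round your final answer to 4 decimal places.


Bayes' theorem: P(A|B) = P(B|A) × P(A) / P(B)

Step 1: Calculate P(B) using law of total probability
P(B) = P(B|A)P(A) + P(B|¬A)P(¬A)
     = 0.8500 × 0.5000 + 0.1000 × 0.5000
     = 0.42500000 + 0.05000000
     = 0.47500000

Step 2: Apply Bayes' theorem
P(A|B) = P(B|A) × P(A) / P(B)
       = 0.42500000 / 0.47500000
       = 0.8947


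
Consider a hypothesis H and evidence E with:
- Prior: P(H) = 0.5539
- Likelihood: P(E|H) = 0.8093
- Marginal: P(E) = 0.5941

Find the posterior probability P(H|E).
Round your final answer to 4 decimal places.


Using Bayes' theorem:

P(H|E) = P(E|H) × P(H) / P(E)
       = 0.8093 × 0.5539 / 0.5941
       = 0.44827127 / 0.5941
       = 0.7545

The evidence strengthens our belief in H.
Prior: 0.5539 → Posterior: 0.7545


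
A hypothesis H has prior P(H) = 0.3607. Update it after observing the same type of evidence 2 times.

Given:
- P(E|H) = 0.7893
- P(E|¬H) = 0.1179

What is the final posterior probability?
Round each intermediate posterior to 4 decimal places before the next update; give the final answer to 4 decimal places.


Sequential Bayesian updating:

Initial prior: P(H) = 0.3607

Update 1:
  P(E) = 0.7893 × 0.3607 + 0.1179 × 0.6393 = 0.28470051 + 0.07537347 = 0.36007398
  P(H|E) = 0.28470051 / 0.36007398 = 0.7907

Update 2:
  P(E) = 0.7893 × 0.7907 + 0.1179 × 0.2093 = 0.62409951 + 0.02467647 = 0.64877598
  P(H|E) = 0.62409951 / 0.64877598 = 0.9620

Final posterior: 0.9620


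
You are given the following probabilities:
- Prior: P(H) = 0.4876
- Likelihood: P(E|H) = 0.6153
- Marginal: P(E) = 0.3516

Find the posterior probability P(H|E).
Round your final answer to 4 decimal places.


Using Bayes' theorem:

P(H|E) = P(E|H) × P(H) / P(E)
       = 0.6153 × 0.4876 / 0.3516
       = 0.30002028 / 0.3516
       = 0.8533

The evidence strengthens our belief in H.
Prior: 0.4876 → Posterior: 0.8533


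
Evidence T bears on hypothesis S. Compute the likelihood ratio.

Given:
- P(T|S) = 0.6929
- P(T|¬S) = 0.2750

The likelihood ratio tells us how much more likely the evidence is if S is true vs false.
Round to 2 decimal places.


Likelihood Ratio (LR) = P(T|S) / P(T|¬S)

LR = 0.6929 / 0.2750
   = 2.52

The evidence is 2.52 times more likely if S is true than if S is false.
LR > 1, so observing T raises the odds in favor of S.


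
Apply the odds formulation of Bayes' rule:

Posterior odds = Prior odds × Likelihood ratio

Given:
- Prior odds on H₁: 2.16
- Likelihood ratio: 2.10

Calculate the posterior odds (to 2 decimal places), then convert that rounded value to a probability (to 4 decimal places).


Step 1: Calculate posterior odds
Posterior odds = Prior odds × LR
               = 2.16 × 2.10
               = 4.54

Step 2: Convert to probability
P(H₁|E) = Posterior odds / (1 + Posterior odds)
       = 4.54 / (1 + 4.54)
       = 4.54 / 5.54
       = 0.8195

The evidence increased P(H₁) from 0.6835 to 0.8195.


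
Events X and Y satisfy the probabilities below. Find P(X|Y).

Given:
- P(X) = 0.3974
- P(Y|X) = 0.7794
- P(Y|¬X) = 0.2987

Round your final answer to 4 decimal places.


Bayes' theorem: P(X|Y) = P(Y|X) × P(X) / P(Y)

Step 1: Calculate P(Y) using law of total probability
P(Y) = P(Y|X)P(X) + P(Y|¬X)P(¬X)
     = 0.7794 × 0.3974 + 0.2987 × 0.6026
     = 0.30973356 + 0.17999662
     = 0.48973018

Step 2: Apply Bayes' theorem
P(X|Y) = P(Y|X) × P(X) / P(Y)
       = 0.30973356 / 0.48973018
       = 0.6325


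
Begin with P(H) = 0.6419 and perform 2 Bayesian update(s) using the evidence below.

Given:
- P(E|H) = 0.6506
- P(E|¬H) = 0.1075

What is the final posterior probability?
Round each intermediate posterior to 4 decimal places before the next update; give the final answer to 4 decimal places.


Sequential Bayesian updating:

Initial prior: P(H) = 0.6419

Update 1:
  P(E) = 0.6506 × 0.6419 + 0.1075 × 0.3581 = 0.41762014 + 0.03849575 = 0.45611589
  P(H|E) = 0.41762014 / 0.45611589 = 0.9156

Update 2:
  P(E) = 0.6506 × 0.9156 + 0.1075 × 0.0844 = 0.59568936 + 0.00907300 = 0.60476236
  P(H|E) = 0.59568936 / 0.60476236 = 0.9850

Final posterior: 0.9850


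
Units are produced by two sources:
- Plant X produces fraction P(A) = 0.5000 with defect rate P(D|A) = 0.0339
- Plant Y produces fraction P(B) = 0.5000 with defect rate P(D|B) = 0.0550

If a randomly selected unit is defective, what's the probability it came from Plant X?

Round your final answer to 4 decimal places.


Let A = from Plant X, D = defective

Given:
- P(A) = 0.5000, P(B) = 0.5000
- P(D|A) = 0.0339, P(D|B) = 0.0550

Step 1: Find P(D)
P(D) = P(D|A)P(A) + P(D|B)P(B)
     = 0.0339 × 0.5000 + 0.0550 × 0.5000
     = 0.01695000 + 0.02750000
     = 0.04445000

Step 2: Apply Bayes' theorem
P(A|D) = P(D|A)P(A) / P(D)
       = 0.01695000 / 0.04445000
       = 0.3813


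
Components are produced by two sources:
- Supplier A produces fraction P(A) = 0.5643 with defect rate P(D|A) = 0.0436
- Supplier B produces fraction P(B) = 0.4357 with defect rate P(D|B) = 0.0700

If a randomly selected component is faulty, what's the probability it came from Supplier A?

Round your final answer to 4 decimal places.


Let A = from Supplier A, D = faulty

Given:
- P(A) = 0.5643, P(B) = 0.4357
- P(D|A) = 0.0436, P(D|B) = 0.0700

Step 1: Find P(D)
P(D) = P(D|A)P(A) + P(D|B)P(B)
     = 0.0436 × 0.5643 + 0.0700 × 0.4357
     = 0.02460348 + 0.03049900
     = 0.05510248

Step 2: Apply Bayes' theorem
P(A|D) = P(D|A)P(A) / P(D)
       = 0.02460348 / 0.05510248
       = 0.4465


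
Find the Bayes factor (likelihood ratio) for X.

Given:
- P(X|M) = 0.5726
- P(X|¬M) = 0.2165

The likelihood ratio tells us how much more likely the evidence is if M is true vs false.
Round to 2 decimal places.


Likelihood Ratio (LR) = P(X|M) / P(X|¬M)

LR = 0.5726 / 0.2165
   = 2.64

The evidence is 2.64 times more likely if M is true than if M is false.
Since LR > 1, the evidence supports M over ¬M.


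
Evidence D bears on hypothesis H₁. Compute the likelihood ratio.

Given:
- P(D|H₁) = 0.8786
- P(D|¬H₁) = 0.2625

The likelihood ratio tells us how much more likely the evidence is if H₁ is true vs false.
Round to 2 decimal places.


Likelihood Ratio (LR) = P(D|H₁) / P(D|¬H₁)

LR = 0.8786 / 0.2625
   = 3.35

The evidence is 3.35 times more likely if H₁ is true than if H₁ is false.
Since LR > 1, the evidence supports H₁ over ¬H₁.


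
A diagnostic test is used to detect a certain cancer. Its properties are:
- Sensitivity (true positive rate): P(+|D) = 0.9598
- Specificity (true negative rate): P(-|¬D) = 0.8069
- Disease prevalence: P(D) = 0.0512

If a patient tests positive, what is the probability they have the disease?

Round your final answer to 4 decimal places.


Let D = has disease, + = positive test

Given:
- P(D) = 0.0512 (prevalence)
- P(+|D) = 0.9598 (sensitivity)
- P(-|¬D) = 0.8069 (specificity)
- P(+|¬D) = 0.1931 (false positive rate = 1 - specificity)

Step 1: Find P(+)
P(+) = P(+|D)P(D) + P(+|¬D)P(¬D)
     = 0.9598 × 0.0512 + 0.1931 × 0.9488
     = 0.04914176 + 0.18321328
     = 0.23235504

Step 2: Apply Bayes' theorem for P(D|+)
P(D|+) = P(+|D)P(D) / P(+)
       = 0.04914176 / 0.23235504
       = 0.2115


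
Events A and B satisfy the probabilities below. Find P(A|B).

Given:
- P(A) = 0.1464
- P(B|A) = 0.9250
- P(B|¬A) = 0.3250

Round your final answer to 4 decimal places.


Bayes' theorem: P(A|B) = P(B|A) × P(A) / P(B)

Step 1: Calculate P(B) using law of total probability
P(B) = P(B|A)P(A) + P(B|¬A)P(¬A)
     = 0.9250 × 0.1464 + 0.3250 × 0.8536
     = 0.13542000 + 0.27742000
     = 0.41284000

Step 2: Apply Bayes' theorem
P(A|B) = P(B|A) × P(A) / P(B)
       = 0.13542000 / 0.41284000
       = 0.3280


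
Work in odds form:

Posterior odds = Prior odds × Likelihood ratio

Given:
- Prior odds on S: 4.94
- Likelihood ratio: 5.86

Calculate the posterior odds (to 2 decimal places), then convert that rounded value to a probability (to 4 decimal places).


Step 1: Calculate posterior odds
Posterior odds = Prior odds × LR
               = 4.94 × 5.86
               = 28.95

Step 2: Convert to probability
P(S|E) = Posterior odds / (1 + Posterior odds)
       = 28.95 / (1 + 28.95)
       = 28.95 / 29.95
       = 0.9666

The evidence increased P(S) from 0.8316 to 0.9666.


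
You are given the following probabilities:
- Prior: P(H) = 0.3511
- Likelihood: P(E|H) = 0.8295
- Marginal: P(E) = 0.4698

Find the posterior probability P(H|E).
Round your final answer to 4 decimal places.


Using Bayes' theorem:

P(H|E) = P(E|H) × P(H) / P(E)
       = 0.8295 × 0.3511 / 0.4698
       = 0.29123745 / 0.4698
       = 0.6199

The evidence strengthens our belief in H.
Prior: 0.3511 → Posterior: 0.6199


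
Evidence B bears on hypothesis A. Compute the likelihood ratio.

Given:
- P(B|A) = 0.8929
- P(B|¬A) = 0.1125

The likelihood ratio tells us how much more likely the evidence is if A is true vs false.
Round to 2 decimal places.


Likelihood Ratio (LR) = P(B|A) / P(B|¬A)

LR = 0.8929 / 0.1125
   = 7.94

The evidence is 7.94 times more likely if A is true than if A is false.
Because LR exceeds 1, B is evidence for A.


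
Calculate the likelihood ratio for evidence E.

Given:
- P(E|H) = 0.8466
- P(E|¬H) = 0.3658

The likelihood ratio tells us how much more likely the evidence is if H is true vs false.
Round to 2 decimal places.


Likelihood Ratio (LR) = P(E|H) / P(E|¬H)

LR = 0.8466 / 0.3658
   = 2.31

The evidence is 2.31 times more likely if H is true than if H is false.
Because LR exceeds 1, E is evidence for H.


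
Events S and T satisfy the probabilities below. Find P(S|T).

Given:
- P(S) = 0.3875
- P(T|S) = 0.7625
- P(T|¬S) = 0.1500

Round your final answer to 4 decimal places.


Bayes' theorem: P(S|T) = P(T|S) × P(S) / P(T)

Step 1: Calculate P(T) using law of total probability
P(T) = P(T|S)P(S) + P(T|¬S)P(¬S)
     = 0.7625 × 0.3875 + 0.1500 × 0.6125
     = 0.29546875 + 0.09187500
     = 0.38734375

Step 2: Apply Bayes' theorem
P(S|T) = P(T|S) × P(S) / P(T)
       = 0.29546875 / 0.38734375
       = 0.7628


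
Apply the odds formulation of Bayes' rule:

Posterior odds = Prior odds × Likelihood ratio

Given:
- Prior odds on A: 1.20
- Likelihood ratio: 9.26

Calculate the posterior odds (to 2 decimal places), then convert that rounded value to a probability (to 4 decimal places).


Step 1: Calculate posterior odds
Posterior odds = Prior odds × LR
               = 1.20 × 9.26
               = 11.11

Step 2: Convert to probability
P(A|E) = Posterior odds / (1 + Posterior odds)
       = 11.11 / (1 + 11.11)
       = 11.11 / 12.11
       = 0.9174

The evidence increased P(A) from 0.5455 to 0.9174.


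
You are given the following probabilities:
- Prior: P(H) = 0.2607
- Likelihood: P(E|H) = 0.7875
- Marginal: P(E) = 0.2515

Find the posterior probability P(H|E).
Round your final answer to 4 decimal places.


Using Bayes' theorem:

P(H|E) = P(E|H) × P(H) / P(E)
       = 0.7875 × 0.2607 / 0.2515
       = 0.20530125 / 0.2515
       = 0.8163

The evidence strengthens our belief in H.
Prior: 0.2607 → Posterior: 0.8163


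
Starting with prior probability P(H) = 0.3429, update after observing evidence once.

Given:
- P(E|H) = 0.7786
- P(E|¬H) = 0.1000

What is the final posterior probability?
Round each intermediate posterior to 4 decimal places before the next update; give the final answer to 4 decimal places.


Sequential Bayesian updating:

Initial prior: P(H) = 0.3429

Update 1:
  P(E) = 0.7786 × 0.3429 + 0.1000 × 0.6571 = 0.26698194 + 0.06571000 = 0.33269194
  P(H|E) = 0.26698194 / 0.33269194 = 0.8025

Final posterior: 0.8025


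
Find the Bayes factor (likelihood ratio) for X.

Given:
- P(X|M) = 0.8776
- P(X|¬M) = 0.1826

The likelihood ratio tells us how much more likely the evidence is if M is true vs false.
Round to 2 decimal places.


Likelihood Ratio (LR) = P(X|M) / P(X|¬M)

LR = 0.8776 / 0.1826
   = 4.81

The evidence is 4.81 times more likely if M is true than if M is false.
Because LR exceeds 1, X is evidence for M.


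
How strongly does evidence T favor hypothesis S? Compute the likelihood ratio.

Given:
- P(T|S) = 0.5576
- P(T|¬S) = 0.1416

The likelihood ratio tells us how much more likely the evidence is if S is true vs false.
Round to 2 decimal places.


Likelihood Ratio (LR) = P(T|S) / P(T|¬S)

LR = 0.5576 / 0.1416
   = 3.94

The evidence is 3.94 times more likely if S is true than if S is false.
Since LR > 1, the evidence supports S over ¬S.


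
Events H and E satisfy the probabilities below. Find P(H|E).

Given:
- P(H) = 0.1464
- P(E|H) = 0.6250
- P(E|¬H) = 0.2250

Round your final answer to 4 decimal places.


Bayes' theorem: P(H|E) = P(E|H) × P(H) / P(E)

Step 1: Calculate P(E) using law of total probability
P(E) = P(E|H)P(H) + P(E|¬H)P(¬H)
     = 0.6250 × 0.1464 + 0.2250 × 0.8536
     = 0.09150000 + 0.19206000
     = 0.28356000

Step 2: Apply Bayes' theorem
P(H|E) = P(E|H) × P(H) / P(E)
       = 0.09150000 / 0.28356000
       = 0.3227


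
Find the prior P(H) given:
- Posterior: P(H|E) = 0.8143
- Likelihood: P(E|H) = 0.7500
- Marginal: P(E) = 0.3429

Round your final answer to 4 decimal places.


From Bayes' theorem: P(H|E) = P(E|H) × P(H) / P(E)

Rearranging for P(H):
P(H) = P(H|E) × P(E) / P(E|H)
     = 0.8143 × 0.3429 / 0.7500
     = 0.27922347 / 0.7500
     = 0.3723


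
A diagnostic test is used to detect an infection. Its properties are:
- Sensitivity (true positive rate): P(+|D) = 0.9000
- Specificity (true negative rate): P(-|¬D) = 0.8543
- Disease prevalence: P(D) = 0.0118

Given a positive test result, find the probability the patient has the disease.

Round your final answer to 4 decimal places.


Let D = has disease, + = positive test

Given:
- P(D) = 0.0118 (prevalence)
- P(+|D) = 0.9000 (sensitivity)
- P(-|¬D) = 0.8543 (specificity)
- P(+|¬D) = 0.1457 (false positive rate = 1 - specificity)

Step 1: Find P(+)
P(+) = P(+|D)P(D) + P(+|¬D)P(¬D)
     = 0.9000 × 0.0118 + 0.1457 × 0.9882
     = 0.01062000 + 0.14398074
     = 0.15460074

Step 2: Apply Bayes' theorem for P(D|+)
P(D|+) = P(+|D)P(D) / P(+)
       = 0.01062000 / 0.15460074
       = 0.0687


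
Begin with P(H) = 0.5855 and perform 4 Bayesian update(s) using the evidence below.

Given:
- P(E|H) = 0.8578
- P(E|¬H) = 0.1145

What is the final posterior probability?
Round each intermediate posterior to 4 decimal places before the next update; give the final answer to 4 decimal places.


Sequential Bayesian updating:

Initial prior: P(H) = 0.5855

Update 1:
  P(E) = 0.8578 × 0.5855 + 0.1145 × 0.4145 = 0.50224190 + 0.04746025 = 0.54970215
  P(H|E) = 0.50224190 / 0.54970215 = 0.9137

Update 2:
  P(E) = 0.8578 × 0.9137 + 0.1145 × 0.0863 = 0.78377186 + 0.00988135 = 0.79365321
  P(H|E) = 0.78377186 / 0.79365321 = 0.9875

Update 3:
  P(E) = 0.8578 × 0.9875 + 0.1145 × 0.0125 = 0.84707750 + 0.00143125 = 0.84850875
  P(H|E) = 0.84707750 / 0.84850875 = 0.9983

Update 4:
  P(E) = 0.8578 × 0.9983 + 0.1145 × 0.0017 = 0.85634174 + 0.00019465 = 0.85653639
  P(H|E) = 0.85634174 / 0.85653639 = 0.9998

Final posterior: 0.9998


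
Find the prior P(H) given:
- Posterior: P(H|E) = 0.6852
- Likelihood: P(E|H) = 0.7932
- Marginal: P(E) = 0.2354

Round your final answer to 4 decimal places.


From Bayes' theorem: P(H|E) = P(E|H) × P(H) / P(E)

Rearranging for P(H):
P(H) = P(H|E) × P(E) / P(E|H)
     = 0.6852 × 0.2354 / 0.7932
     = 0.16129608 / 0.7932
     = 0.2033


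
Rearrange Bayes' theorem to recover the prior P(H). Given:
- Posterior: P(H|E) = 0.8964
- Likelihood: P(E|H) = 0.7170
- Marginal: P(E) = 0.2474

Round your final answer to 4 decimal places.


From Bayes' theorem: P(H|E) = P(E|H) × P(H) / P(E)

Rearranging for P(H):
P(H) = P(H|E) × P(E) / P(E|H)
     = 0.8964 × 0.2474 / 0.7170
     = 0.22176936 / 0.7170
     = 0.3093


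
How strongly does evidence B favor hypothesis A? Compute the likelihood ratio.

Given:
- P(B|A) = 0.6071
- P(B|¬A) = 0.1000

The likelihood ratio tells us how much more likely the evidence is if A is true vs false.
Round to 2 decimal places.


Likelihood Ratio (LR) = P(B|A) / P(B|¬A)

LR = 0.6071 / 0.1000
   = 6.07

The evidence is 6.07 times more likely if A is true than if A is false.
Because LR exceeds 1, B is evidence for A.


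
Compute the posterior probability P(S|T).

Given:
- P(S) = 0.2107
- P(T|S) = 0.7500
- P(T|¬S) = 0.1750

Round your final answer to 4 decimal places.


Bayes' theorem: P(S|T) = P(T|S) × P(S) / P(T)

Step 1: Calculate P(T) using law of total probability
P(T) = P(T|S)P(S) + P(T|¬S)P(¬S)
     = 0.7500 × 0.2107 + 0.1750 × 0.7893
     = 0.15802500 + 0.13812750
     = 0.29615250

Step 2: Apply Bayes' theorem
P(S|T) = P(T|S) × P(S) / P(T)
       = 0.15802500 / 0.29615250
       = 0.5336


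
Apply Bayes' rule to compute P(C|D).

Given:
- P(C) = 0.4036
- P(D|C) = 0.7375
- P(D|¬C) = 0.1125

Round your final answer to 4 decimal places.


Bayes' theorem: P(C|D) = P(D|C) × P(C) / P(D)

Step 1: Calculate P(D) using law of total probability
P(D) = P(D|C)P(C) + P(D|¬C)P(¬C)
     = 0.7375 × 0.4036 + 0.1125 × 0.5964
     = 0.29765500 + 0.06709500
     = 0.36475000

Step 2: Apply Bayes' theorem
P(C|D) = P(D|C) × P(C) / P(D)
       = 0.29765500 / 0.36475000
       = 0.8161


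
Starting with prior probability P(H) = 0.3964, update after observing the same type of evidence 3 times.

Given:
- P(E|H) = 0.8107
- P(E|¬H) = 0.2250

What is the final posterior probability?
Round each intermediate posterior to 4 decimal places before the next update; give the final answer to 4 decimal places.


Sequential Bayesian updating:

Initial prior: P(H) = 0.3964

Update 1:
  P(E) = 0.8107 × 0.3964 + 0.2250 × 0.6036 = 0.32136148 + 0.13581000 = 0.45717148
  P(H|E) = 0.32136148 / 0.45717148 = 0.7029

Update 2:
  P(E) = 0.8107 × 0.7029 + 0.2250 × 0.2971 = 0.56984103 + 0.06684750 = 0.63668853
  P(H|E) = 0.56984103 / 0.63668853 = 0.8950

Update 3:
  P(E) = 0.8107 × 0.8950 + 0.2250 × 0.1050 = 0.72557650 + 0.02362500 = 0.74920150
  P(H|E) = 0.72557650 / 0.74920150 = 0.9685

Final posterior: 0.9685


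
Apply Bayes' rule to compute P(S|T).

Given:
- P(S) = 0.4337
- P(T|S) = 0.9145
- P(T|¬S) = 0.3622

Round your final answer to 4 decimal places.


Bayes' theorem: P(S|T) = P(T|S) × P(S) / P(T)

Step 1: Calculate P(T) using law of total probability
P(T) = P(T|S)P(S) + P(T|¬S)P(¬S)
     = 0.9145 × 0.4337 + 0.3622 × 0.5663
     = 0.39661865 + 0.20511386
     = 0.60173251

Step 2: Apply Bayes' theorem
P(S|T) = P(T|S) × P(S) / P(T)
       = 0.39661865 / 0.60173251
       = 0.6591


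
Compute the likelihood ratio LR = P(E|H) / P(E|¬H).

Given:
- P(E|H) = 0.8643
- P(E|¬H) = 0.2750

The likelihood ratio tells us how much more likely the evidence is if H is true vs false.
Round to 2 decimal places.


Likelihood Ratio (LR) = P(E|H) / P(E|¬H)

LR = 0.8643 / 0.2750
   = 3.14

The evidence is 3.14 times more likely if H is true than if H is false.
Because LR exceeds 1, E is evidence for H.


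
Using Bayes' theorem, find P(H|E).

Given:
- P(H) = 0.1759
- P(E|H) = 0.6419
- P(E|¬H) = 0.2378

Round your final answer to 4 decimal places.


Bayes' theorem: P(H|E) = P(E|H) × P(H) / P(E)

Step 1: Calculate P(E) using law of total probability
P(E) = P(E|H)P(H) + P(E|¬H)P(¬H)
     = 0.6419 × 0.1759 + 0.2378 × 0.8241
     = 0.11291021 + 0.19597098
     = 0.30888119

Step 2: Apply Bayes' theorem
P(H|E) = P(E|H) × P(H) / P(E)
       = 0.11291021 / 0.30888119
       = 0.3655


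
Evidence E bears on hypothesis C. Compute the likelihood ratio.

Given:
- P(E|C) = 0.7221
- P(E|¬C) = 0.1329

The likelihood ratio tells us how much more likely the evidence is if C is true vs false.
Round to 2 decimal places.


Likelihood Ratio (LR) = P(E|C) / P(E|¬C)

LR = 0.7221 / 0.1329
   = 5.43

The evidence is 5.43 times more likely if C is true than if C is false.
Since LR > 1, the evidence supports C over ¬C.


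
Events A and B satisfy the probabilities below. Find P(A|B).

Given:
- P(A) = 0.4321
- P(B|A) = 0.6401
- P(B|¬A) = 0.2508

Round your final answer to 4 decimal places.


Bayes' theorem: P(A|B) = P(B|A) × P(A) / P(B)

Step 1: Calculate P(B) using law of total probability
P(B) = P(B|A)P(A) + P(B|¬A)P(¬A)
     = 0.6401 × 0.4321 + 0.2508 × 0.5679
     = 0.27658721 + 0.14242932
     = 0.41901653

Step 2: Apply Bayes' theorem
P(A|B) = P(B|A) × P(A) / P(B)
       = 0.27658721 / 0.41901653
       = 0.6601


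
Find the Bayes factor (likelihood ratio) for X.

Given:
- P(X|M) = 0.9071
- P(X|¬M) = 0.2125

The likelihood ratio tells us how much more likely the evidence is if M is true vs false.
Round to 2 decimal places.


Likelihood Ratio (LR) = P(X|M) / P(X|¬M)

LR = 0.9071 / 0.2125
   = 4.27

The evidence is 4.27 times more likely if M is true than if M is false.
Because LR exceeds 1, X is evidence for M.


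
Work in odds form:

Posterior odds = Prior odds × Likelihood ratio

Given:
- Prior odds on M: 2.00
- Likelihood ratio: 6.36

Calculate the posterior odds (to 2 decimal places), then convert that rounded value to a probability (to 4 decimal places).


Step 1: Calculate posterior odds
Posterior odds = Prior odds × LR
               = 2.00 × 6.36
               = 12.72

Step 2: Convert to probability
P(M|E) = Posterior odds / (1 + Posterior odds)
       = 12.72 / (1 + 12.72)
       = 12.72 / 13.72
       = 0.9271

The evidence increased P(M) from 0.6667 to 0.9271.


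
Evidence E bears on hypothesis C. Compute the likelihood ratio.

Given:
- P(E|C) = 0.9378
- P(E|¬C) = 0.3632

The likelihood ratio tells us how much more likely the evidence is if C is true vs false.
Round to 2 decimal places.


Likelihood Ratio (LR) = P(E|C) / P(E|¬C)

LR = 0.9378 / 0.3632
   = 2.58

The evidence is 2.58 times more likely if C is true than if C is false.
Since LR > 1, the evidence supports C over ¬C.


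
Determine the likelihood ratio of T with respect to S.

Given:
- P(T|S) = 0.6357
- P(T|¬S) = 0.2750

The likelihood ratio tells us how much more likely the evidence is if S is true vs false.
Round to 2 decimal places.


Likelihood Ratio (LR) = P(T|S) / P(T|¬S)

LR = 0.6357 / 0.2750
   = 2.31

The evidence is 2.31 times more likely if S is true than if S is false.
LR > 1, so observing T raises the odds in favor of S.


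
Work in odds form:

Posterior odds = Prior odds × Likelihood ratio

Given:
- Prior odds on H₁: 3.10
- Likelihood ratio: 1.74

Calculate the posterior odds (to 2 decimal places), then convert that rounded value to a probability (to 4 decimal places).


Step 1: Calculate posterior odds
Posterior odds = Prior odds × LR
               = 3.10 × 1.74
               = 5.39

Step 2: Convert to probability
P(H₁|E) = Posterior odds / (1 + Posterior odds)
       = 5.39 / (1 + 5.39)
       = 5.39 / 6.39
       = 0.8435

The evidence increased P(H₁) from 0.7561 to 0.8435.


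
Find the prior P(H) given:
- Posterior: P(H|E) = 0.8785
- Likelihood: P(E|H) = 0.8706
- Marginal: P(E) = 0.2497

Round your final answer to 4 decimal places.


From Bayes' theorem: P(H|E) = P(E|H) × P(H) / P(E)

Rearranging for P(H):
P(H) = P(H|E) × P(E) / P(E|H)
     = 0.8785 × 0.2497 / 0.8706
     = 0.21936145 / 0.8706
     = 0.2520


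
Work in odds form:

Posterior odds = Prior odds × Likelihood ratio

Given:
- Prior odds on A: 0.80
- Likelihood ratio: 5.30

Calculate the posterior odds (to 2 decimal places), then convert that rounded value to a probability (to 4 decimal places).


Step 1: Calculate posterior odds
Posterior odds = Prior odds × LR
               = 0.80 × 5.30
               = 4.24

Step 2: Convert to probability
P(A|E) = Posterior odds / (1 + Posterior odds)
       = 4.24 / (1 + 4.24)
       = 4.24 / 5.24
       = 0.8092

The evidence increased P(A) from 0.4444 to 0.8092.


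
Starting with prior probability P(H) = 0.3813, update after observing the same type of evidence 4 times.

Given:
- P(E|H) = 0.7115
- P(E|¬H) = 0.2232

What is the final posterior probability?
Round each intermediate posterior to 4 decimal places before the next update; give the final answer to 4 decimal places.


Sequential Bayesian updating:

Initial prior: P(H) = 0.3813

Update 1:
  P(E) = 0.7115 × 0.3813 + 0.2232 × 0.6187 = 0.27129495 + 0.13809384 = 0.40938879
  P(H|E) = 0.27129495 / 0.40938879 = 0.6627

Update 2:
  P(E) = 0.7115 × 0.6627 + 0.2232 × 0.3373 = 0.47151105 + 0.07528536 = 0.54679641
  P(H|E) = 0.47151105 / 0.54679641 = 0.8623

Update 3:
  P(E) = 0.7115 × 0.8623 + 0.2232 × 0.1377 = 0.61352645 + 0.03073464 = 0.64426109
  P(H|E) = 0.61352645 / 0.64426109 = 0.9523

Update 4:
  P(E) = 0.7115 × 0.9523 + 0.2232 × 0.0477 = 0.67756145 + 0.01064664 = 0.68820809
  P(H|E) = 0.67756145 / 0.68820809 = 0.9845

Final posterior: 0.9845


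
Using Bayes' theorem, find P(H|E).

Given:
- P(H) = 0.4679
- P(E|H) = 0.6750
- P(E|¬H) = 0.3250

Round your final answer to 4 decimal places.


Bayes' theorem: P(H|E) = P(E|H) × P(H) / P(E)

Step 1: Calculate P(E) using law of total probability
P(E) = P(E|H)P(H) + P(E|¬H)P(¬H)
     = 0.6750 × 0.4679 + 0.3250 × 0.5321
     = 0.31583250 + 0.17293250
     = 0.48876500

Step 2: Apply Bayes' theorem
P(H|E) = P(E|H) × P(H) / P(E)
       = 0.31583250 / 0.48876500
       = 0.6462


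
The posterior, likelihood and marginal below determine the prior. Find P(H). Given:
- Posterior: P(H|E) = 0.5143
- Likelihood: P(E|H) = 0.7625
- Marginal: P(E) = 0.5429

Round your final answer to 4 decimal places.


From Bayes' theorem: P(H|E) = P(E|H) × P(H) / P(E)

Rearranging for P(H):
P(H) = P(H|E) × P(E) / P(E|H)
     = 0.5143 × 0.5429 / 0.7625
     = 0.27921347 / 0.7625
     = 0.3662


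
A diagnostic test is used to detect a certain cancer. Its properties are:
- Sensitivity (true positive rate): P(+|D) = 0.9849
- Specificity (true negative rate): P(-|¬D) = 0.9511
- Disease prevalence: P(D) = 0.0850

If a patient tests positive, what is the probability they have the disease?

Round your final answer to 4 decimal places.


Let D = has disease, + = positive test

Given:
- P(D) = 0.0850 (prevalence)
- P(+|D) = 0.9849 (sensitivity)
- P(-|¬D) = 0.9511 (specificity)
- P(+|¬D) = 0.0489 (false positive rate = 1 - specificity)

Step 1: Find P(+)
P(+) = P(+|D)P(D) + P(+|¬D)P(¬D)
     = 0.9849 × 0.0850 + 0.0489 × 0.9150
     = 0.08371650 + 0.04474350
     = 0.12846000

Step 2: Apply Bayes' theorem for P(D|+)
P(D|+) = P(+|D)P(D) / P(+)
       = 0.08371650 / 0.12846000
       = 0.6517


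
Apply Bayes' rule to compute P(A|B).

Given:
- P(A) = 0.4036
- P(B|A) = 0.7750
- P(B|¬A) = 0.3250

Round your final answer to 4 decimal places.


Bayes' theorem: P(A|B) = P(B|A) × P(A) / P(B)

Step 1: Calculate P(B) using law of total probability
P(B) = P(B|A)P(A) + P(B|¬A)P(¬A)
     = 0.7750 × 0.4036 + 0.3250 × 0.5964
     = 0.31279000 + 0.19383000
     = 0.50662000

Step 2: Apply Bayes' theorem
P(A|B) = P(B|A) × P(A) / P(B)
       = 0.31279000 / 0.50662000
       = 0.6174


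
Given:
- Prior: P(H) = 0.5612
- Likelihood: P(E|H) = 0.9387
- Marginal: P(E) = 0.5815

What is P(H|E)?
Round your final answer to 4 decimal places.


Using Bayes' theorem:

P(H|E) = P(E|H) × P(H) / P(E)
       = 0.9387 × 0.5612 / 0.5815
       = 0.52679844 / 0.5815
       = 0.9059

The evidence strengthens our belief in H.
Prior: 0.5612 → Posterior: 0.9059


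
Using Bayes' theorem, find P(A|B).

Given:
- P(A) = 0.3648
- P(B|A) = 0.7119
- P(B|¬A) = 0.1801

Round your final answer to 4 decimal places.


Bayes' theorem: P(A|B) = P(B|A) × P(A) / P(B)

Step 1: Calculate P(B) using law of total probability
P(B) = P(B|A)P(A) + P(B|¬A)P(¬A)
     = 0.7119 × 0.3648 + 0.1801 × 0.6352
     = 0.25970112 + 0.11439952
     = 0.37410064

Step 2: Apply Bayes' theorem
P(A|B) = P(B|A) × P(A) / P(B)
       = 0.25970112 / 0.37410064
       = 0.6942


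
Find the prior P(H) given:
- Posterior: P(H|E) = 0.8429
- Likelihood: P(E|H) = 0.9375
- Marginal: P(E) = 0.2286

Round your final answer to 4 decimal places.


From Bayes' theorem: P(H|E) = P(E|H) × P(H) / P(E)

Rearranging for P(H):
P(H) = P(H|E) × P(E) / P(E|H)
     = 0.8429 × 0.2286 / 0.9375
     = 0.19268694 / 0.9375
     = 0.2055


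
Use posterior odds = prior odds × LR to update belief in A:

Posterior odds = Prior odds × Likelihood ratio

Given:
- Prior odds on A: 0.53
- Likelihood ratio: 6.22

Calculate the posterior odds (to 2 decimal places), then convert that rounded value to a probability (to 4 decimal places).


Step 1: Calculate posterior odds
Posterior odds = Prior odds × LR
               = 0.53 × 6.22
               = 3.30

Step 2: Convert to probability
P(A|E) = Posterior odds / (1 + Posterior odds)
       = 3.30 / (1 + 3.30)
       = 3.30 / 4.30
       = 0.7674

The evidence increased P(A) from 0.3464 to 0.7674.


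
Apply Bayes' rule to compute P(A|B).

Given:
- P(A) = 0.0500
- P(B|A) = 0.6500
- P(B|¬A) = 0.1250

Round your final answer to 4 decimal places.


Bayes' theorem: P(A|B) = P(B|A) × P(A) / P(B)

Step 1: Calculate P(B) using law of total probability
P(B) = P(B|A)P(A) + P(B|¬A)P(¬A)
     = 0.6500 × 0.0500 + 0.1250 × 0.9500
     = 0.03250000 + 0.11875000
     = 0.15125000

Step 2: Apply Bayes' theorem
P(A|B) = P(B|A) × P(A) / P(B)
       = 0.03250000 / 0.15125000
       = 0.2149


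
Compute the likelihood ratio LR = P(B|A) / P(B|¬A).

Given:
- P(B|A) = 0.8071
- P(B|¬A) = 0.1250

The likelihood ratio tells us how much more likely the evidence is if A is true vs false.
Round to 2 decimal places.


Likelihood Ratio (LR) = P(B|A) / P(B|¬A)

LR = 0.8071 / 0.1250
   = 6.46

The evidence is 6.46 times more likely if A is true than if A is false.
Because LR exceeds 1, B is evidence for A.


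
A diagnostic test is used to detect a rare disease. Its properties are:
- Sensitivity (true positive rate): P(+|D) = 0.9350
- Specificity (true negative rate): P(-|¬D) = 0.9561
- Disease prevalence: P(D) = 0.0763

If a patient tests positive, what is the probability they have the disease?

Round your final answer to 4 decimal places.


Let D = has disease, + = positive test

Given:
- P(D) = 0.0763 (prevalence)
- P(+|D) = 0.9350 (sensitivity)
- P(-|¬D) = 0.9561 (specificity)
- P(+|¬D) = 0.0439 (false positive rate = 1 - specificity)

Step 1: Find P(+)
P(+) = P(+|D)P(D) + P(+|¬D)P(¬D)
     = 0.9350 × 0.0763 + 0.0439 × 0.9237
     = 0.07134050 + 0.04055043
     = 0.11189093

Step 2: Apply Bayes' theorem for P(D|+)
P(D|+) = P(+|D)P(D) / P(+)
       = 0.07134050 / 0.11189093
       = 0.6376


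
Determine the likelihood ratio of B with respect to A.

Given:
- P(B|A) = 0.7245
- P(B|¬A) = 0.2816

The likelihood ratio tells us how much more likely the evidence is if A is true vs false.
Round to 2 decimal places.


Likelihood Ratio (LR) = P(B|A) / P(B|¬A)

LR = 0.7245 / 0.2816
   = 2.57

The evidence is 2.57 times more likely if A is true than if A is false.
Because LR exceeds 1, B is evidence for A.


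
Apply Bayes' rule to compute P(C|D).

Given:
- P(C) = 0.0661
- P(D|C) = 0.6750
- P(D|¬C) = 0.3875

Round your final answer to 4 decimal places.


Bayes' theorem: P(C|D) = P(D|C) × P(C) / P(D)

Step 1: Calculate P(D) using law of total probability
P(D) = P(D|C)P(C) + P(D|¬C)P(¬C)
     = 0.6750 × 0.0661 + 0.3875 × 0.9339
     = 0.04461750 + 0.36188625
     = 0.40650375

Step 2: Apply Bayes' theorem
P(C|D) = P(D|C) × P(C) / P(D)
       = 0.04461750 / 0.40650375
       = 0.1098


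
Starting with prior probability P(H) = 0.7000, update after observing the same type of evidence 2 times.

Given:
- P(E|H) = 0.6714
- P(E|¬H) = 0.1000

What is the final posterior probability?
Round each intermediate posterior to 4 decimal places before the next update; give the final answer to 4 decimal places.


Sequential Bayesian updating:

Initial prior: P(H) = 0.7000

Update 1:
  P(E) = 0.6714 × 0.7000 + 0.1000 × 0.3000 = 0.46998000 + 0.03000000 = 0.49998000
  P(H|E) = 0.46998000 / 0.49998000 = 0.9400

Update 2:
  P(E) = 0.6714 × 0.9400 + 0.1000 × 0.0600 = 0.63111600 + 0.00600000 = 0.63711600
  P(H|E) = 0.63111600 / 0.63711600 = 0.9906

Final posterior: 0.9906


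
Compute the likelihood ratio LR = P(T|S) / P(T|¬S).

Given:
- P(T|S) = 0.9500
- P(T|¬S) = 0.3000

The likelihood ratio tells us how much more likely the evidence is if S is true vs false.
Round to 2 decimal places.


Likelihood Ratio (LR) = P(T|S) / P(T|¬S)

LR = 0.9500 / 0.3000
   = 3.17

The evidence is 3.17 times more likely if S is true than if S is false.
Because LR exceeds 1, T is evidence for S.


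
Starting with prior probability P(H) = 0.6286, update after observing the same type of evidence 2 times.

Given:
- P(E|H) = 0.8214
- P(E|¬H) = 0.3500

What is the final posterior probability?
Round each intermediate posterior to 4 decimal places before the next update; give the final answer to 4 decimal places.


Sequential Bayesian updating:

Initial prior: P(H) = 0.6286

Update 1:
  P(E) = 0.8214 × 0.6286 + 0.3500 × 0.3714 = 0.51633204 + 0.12999000 = 0.64632204
  P(H|E) = 0.51633204 / 0.64632204 = 0.7989

Update 2:
  P(E) = 0.8214 × 0.7989 + 0.3500 × 0.2011 = 0.65621646 + 0.07038500 = 0.72660146
  P(H|E) = 0.65621646 / 0.72660146 = 0.9031

Final posterior: 0.9031


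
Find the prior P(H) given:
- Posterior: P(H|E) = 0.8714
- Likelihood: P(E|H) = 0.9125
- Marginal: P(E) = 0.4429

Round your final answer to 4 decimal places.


From Bayes' theorem: P(H|E) = P(E|H) × P(H) / P(E)

Rearranging for P(H):
P(H) = P(H|E) × P(E) / P(E|H)
     = 0.8714 × 0.4429 / 0.9125
     = 0.38594306 / 0.9125
     = 0.4230


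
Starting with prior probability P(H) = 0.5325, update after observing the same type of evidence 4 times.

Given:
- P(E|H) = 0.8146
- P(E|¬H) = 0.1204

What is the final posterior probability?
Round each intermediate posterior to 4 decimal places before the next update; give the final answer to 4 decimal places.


Sequential Bayesian updating:

Initial prior: P(H) = 0.5325

Update 1:
  P(E) = 0.8146 × 0.5325 + 0.1204 × 0.4675 = 0.43377450 + 0.05628700 = 0.49006150
  P(H|E) = 0.43377450 / 0.49006150 = 0.8851

Update 2:
  P(E) = 0.8146 × 0.8851 + 0.1204 × 0.1149 = 0.72100246 + 0.01383396 = 0.73483642
  P(H|E) = 0.72100246 / 0.73483642 = 0.9812

Update 3:
  P(E) = 0.8146 × 0.9812 + 0.1204 × 0.0188 = 0.79928552 + 0.00226352 = 0.80154904
  P(H|E) = 0.79928552 / 0.80154904 = 0.9972

Update 4:
  P(E) = 0.8146 × 0.9972 + 0.1204 × 0.0028 = 0.81231912 + 0.00033712 = 0.81265624
  P(H|E) = 0.81231912 / 0.81265624 = 0.9996

Final posterior: 0.9996


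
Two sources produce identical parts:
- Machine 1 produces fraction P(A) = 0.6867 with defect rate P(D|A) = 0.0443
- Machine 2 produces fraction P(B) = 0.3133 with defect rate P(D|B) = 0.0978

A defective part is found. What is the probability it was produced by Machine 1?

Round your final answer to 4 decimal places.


Let A = from Machine 1, D = defective

Given:
- P(A) = 0.6867, P(B) = 0.3133
- P(D|A) = 0.0443, P(D|B) = 0.0978

Step 1: Find P(D)
P(D) = P(D|A)P(A) + P(D|B)P(B)
     = 0.0443 × 0.6867 + 0.0978 × 0.3133
     = 0.03042081 + 0.03064074
     = 0.06106155

Step 2: Apply Bayes' theorem
P(A|D) = P(D|A)P(A) / P(D)
       = 0.03042081 / 0.06106155
       = 0.4982


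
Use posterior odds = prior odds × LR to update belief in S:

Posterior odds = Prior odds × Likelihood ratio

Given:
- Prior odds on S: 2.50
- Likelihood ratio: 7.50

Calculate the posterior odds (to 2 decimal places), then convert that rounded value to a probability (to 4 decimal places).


Step 1: Calculate posterior odds
Posterior odds = Prior odds × LR
               = 2.50 × 7.50
               = 18.75

Step 2: Convert to probability
P(S|E) = Posterior odds / (1 + Posterior odds)
       = 18.75 / (1 + 18.75)
       = 18.75 / 19.75
       = 0.9494

The evidence increased P(S) from 0.7143 to 0.9494.


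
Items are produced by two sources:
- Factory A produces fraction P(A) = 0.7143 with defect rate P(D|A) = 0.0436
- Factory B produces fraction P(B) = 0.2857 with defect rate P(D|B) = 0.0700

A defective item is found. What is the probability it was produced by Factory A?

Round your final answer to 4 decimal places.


Let A = from Factory A, D = defective

Given:
- P(A) = 0.7143, P(B) = 0.2857
- P(D|A) = 0.0436, P(D|B) = 0.0700

Step 1: Find P(D)
P(D) = P(D|A)P(A) + P(D|B)P(B)
     = 0.0436 × 0.7143 + 0.0700 × 0.2857
     = 0.03114348 + 0.01999900
     = 0.05114248

Step 2: Apply Bayes' theorem
P(A|D) = P(D|A)P(A) / P(D)
       = 0.03114348 / 0.05114248
       = 0.6090


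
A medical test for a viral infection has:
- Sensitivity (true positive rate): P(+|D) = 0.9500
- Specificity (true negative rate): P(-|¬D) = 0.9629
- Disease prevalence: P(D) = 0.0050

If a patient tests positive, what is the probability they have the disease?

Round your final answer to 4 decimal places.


Let D = has disease, + = positive test

Given:
- P(D) = 0.0050 (prevalence)
- P(+|D) = 0.9500 (sensitivity)
- P(-|¬D) = 0.9629 (specificity)
- P(+|¬D) = 0.0371 (false positive rate = 1 - specificity)

Step 1: Find P(+)
P(+) = P(+|D)P(D) + P(+|¬D)P(¬D)
     = 0.9500 × 0.0050 + 0.0371 × 0.9950
     = 0.00475000 + 0.03691450
     = 0.04166450

Step 2: Apply Bayes' theorem for P(D|+)
P(D|+) = P(+|D)P(D) / P(+)
       = 0.00475000 / 0.04166450
       = 0.1140


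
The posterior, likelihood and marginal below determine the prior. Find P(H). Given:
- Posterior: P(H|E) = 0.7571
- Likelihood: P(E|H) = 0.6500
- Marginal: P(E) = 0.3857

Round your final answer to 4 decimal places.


From Bayes' theorem: P(H|E) = P(E|H) × P(H) / P(E)

Rearranging for P(H):
P(H) = P(H|E) × P(E) / P(E|H)
     = 0.7571 × 0.3857 / 0.6500
     = 0.29201347 / 0.6500
     = 0.4493


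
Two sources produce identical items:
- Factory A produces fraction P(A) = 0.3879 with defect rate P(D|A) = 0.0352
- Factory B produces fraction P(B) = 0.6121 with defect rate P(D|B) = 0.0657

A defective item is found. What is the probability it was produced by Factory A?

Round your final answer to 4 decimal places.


Let A = from Factory A, D = defective

Given:
- P(A) = 0.3879, P(B) = 0.6121
- P(D|A) = 0.0352, P(D|B) = 0.0657

Step 1: Find P(D)
P(D) = P(D|A)P(A) + P(D|B)P(B)
     = 0.0352 × 0.3879 + 0.0657 × 0.6121
     = 0.01365408 + 0.04021497
     = 0.05386905

Step 2: Apply Bayes' theorem
P(A|D) = P(D|A)P(A) / P(D)
       = 0.01365408 / 0.05386905
       = 0.2535


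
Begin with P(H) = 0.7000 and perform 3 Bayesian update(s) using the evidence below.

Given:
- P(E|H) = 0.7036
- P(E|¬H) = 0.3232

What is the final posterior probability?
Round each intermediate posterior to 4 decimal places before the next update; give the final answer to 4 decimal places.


Sequential Bayesian updating:

Initial prior: P(H) = 0.7000

Update 1:
  P(E) = 0.7036 × 0.7000 + 0.3232 × 0.3000 = 0.49252000 + 0.09696000 = 0.58948000
  P(H|E) = 0.49252000 / 0.58948000 = 0.8355

Update 2:
  P(E) = 0.7036 × 0.8355 + 0.3232 × 0.1645 = 0.58785780 + 0.05316640 = 0.64102420
  P(H|E) = 0.58785780 / 0.64102420 = 0.9171

Update 3:
  P(E) = 0.7036 × 0.9171 + 0.3232 × 0.0829 = 0.64527156 + 0.02679328 = 0.67206484
  P(H|E) = 0.64527156 / 0.67206484 = 0.9601

Final posterior: 0.9601


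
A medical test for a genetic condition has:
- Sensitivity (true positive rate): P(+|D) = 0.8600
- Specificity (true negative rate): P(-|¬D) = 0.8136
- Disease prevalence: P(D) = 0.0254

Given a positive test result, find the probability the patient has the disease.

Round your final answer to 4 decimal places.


Let D = has disease, + = positive test

Given:
- P(D) = 0.0254 (prevalence)
- P(+|D) = 0.8600 (sensitivity)
- P(-|¬D) = 0.8136 (specificity)
- P(+|¬D) = 0.1864 (false positive rate = 1 - specificity)

Step 1: Find P(+)
P(+) = P(+|D)P(D) + P(+|¬D)P(¬D)
     = 0.8600 × 0.0254 + 0.1864 × 0.9746
     = 0.02184400 + 0.18166544
     = 0.20350944

Step 2: Apply Bayes' theorem for P(D|+)
P(D|+) = P(+|D)P(D) / P(+)
       = 0.02184400 / 0.20350944
       = 0.1073


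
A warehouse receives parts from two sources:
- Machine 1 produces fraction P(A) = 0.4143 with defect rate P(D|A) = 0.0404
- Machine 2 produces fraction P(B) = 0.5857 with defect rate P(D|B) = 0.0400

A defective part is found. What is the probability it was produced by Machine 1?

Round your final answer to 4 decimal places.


Let A = from Machine 1, D = defective

Given:
- P(A) = 0.4143, P(B) = 0.5857
- P(D|A) = 0.0404, P(D|B) = 0.0400

Step 1: Find P(D)
P(D) = P(D|A)P(A) + P(D|B)P(B)
     = 0.0404 × 0.4143 + 0.0400 × 0.5857
     = 0.01673772 + 0.02342800
     = 0.04016572

Step 2: Apply Bayes' theorem
P(A|D) = P(D|A)P(A) / P(D)
       = 0.01673772 / 0.04016572
       = 0.4167
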